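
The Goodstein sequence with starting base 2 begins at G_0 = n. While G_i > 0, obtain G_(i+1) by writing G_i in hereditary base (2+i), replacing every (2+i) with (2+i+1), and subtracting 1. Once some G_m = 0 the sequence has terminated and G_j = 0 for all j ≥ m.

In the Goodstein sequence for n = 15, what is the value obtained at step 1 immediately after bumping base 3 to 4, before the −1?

step 0: 15 = 2^(2 + 1) + 2^2 + 2 + 1; sub 3 for 2: 3^(3 + 1) + 3^3 + 3 + 1; = 112; G_1 = 112−1 = 111
step 1: 111 = 3^(3 + 1) + 3^3 + 3; sub 4 for 3: 4^(4 + 1) + 4^4 + 4; = 1284; G_2 = 1284−1 = 1283

1284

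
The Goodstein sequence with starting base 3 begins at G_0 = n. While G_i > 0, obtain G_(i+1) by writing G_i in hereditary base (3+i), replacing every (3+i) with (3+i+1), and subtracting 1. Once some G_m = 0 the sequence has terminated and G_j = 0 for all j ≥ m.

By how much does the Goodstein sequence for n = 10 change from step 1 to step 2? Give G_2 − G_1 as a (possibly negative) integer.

8

i=0: 10 = 3^2 + 1 (b=3); 3→4: 4^2 + 1 = 17; 17−1 = 16
i=1: 16 = 4^2 (b=4); 4→5: 5^2 = 25; 25−1 = 24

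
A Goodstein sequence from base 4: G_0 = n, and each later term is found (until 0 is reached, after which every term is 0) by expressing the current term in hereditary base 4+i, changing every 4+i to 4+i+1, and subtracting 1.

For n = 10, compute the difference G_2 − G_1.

step 0: 10 = 2·4 + 2; sub 5 for 4: 2·5 + 2; = 12; G_1 = 12−1 = 11
step 1: 11 = 2·5 + 1; sub 6 for 5: 2·6 + 1; = 13; G_2 = 13−1 = 12

1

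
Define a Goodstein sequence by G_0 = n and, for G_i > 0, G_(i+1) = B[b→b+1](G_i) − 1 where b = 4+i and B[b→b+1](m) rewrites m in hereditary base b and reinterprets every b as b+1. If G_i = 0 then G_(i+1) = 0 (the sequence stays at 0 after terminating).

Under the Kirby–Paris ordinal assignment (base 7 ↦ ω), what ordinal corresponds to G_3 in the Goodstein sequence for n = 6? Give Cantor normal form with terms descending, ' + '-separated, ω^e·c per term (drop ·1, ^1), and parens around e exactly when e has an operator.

6

G_0 = 6. HB_4(6) = 4 + 2. Bump = 7. G_1 = 6.
G_1 = 6. HB_5(6) = 5 + 1. Bump = 7. G_2 = 6.
G_2 = 6. HB_6(6) = 6. Bump = 7. G_3 = 6.
G_3 = 6. HB_7(6) = 6. Bump = 6. G_4 = 5.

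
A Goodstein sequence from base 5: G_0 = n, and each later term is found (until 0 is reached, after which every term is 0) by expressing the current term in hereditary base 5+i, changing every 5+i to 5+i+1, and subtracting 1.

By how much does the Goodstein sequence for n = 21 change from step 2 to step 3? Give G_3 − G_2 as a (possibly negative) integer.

(0) 21|_5 = 4·5 + 1 ↦ 4·6 + 1|_6 = 25 ⇒ 24
(1) 24|_6 = 4·6 ↦ 4·7|_7 = 28 ⇒ 27
(2) 27|_7 = 3·7 + 6 ↦ 3·8 + 6|_8 = 30 ⇒ 29

2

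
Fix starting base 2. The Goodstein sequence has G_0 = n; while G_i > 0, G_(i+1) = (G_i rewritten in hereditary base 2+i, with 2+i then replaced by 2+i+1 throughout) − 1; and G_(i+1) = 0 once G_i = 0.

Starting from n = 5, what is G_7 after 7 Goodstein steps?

step 0: 5 = 2^2 + 1; sub 3 for 2: 3^3 + 1; = 28; G_1 = 28−1 = 27
step 1: 27 = 3^3; sub 4 for 3: 4^4; = 256; G_2 = 256−1 = 255
step 2: 255 = 3·4^3 + 3·4^2 + 3·4 + 3; sub 5 for 4: 3·5^3 + 3·5^2 + 3·5 + 3; = 468; G_3 = 468−1 = 467
step 3: 467 = 3·5^3 + 3·5^2 + 3·5 + 2; sub 6 for 5: 3·6^3 + 3·6^2 + 3·6 + 2; = 776; G_4 = 776−1 = 775
step 4: 775 = 3·6^3 + 3·6^2 + 3·6 + 1; sub 7 for 6: 3·7^3 + 3·7^2 + 3·7 + 1; = 1198; G_5 = 1198−1 = 1197
step 5: 1197 = 3·7^3 + 3·7^2 + 3·7; sub 8 for 7: 3·8^3 + 3·8^2 + 3·8; = 1752; G_6 = 1752−1 = 1751
step 6: 1751 = 3·8^3 + 3·8^2 + 2·8 + 7; sub 9 for 8: 3·9^3 + 3·9^2 + 2·9 + 7; = 2455; G_7 = 2455−1 = 2454
step 7: 2454 = 3·9^3 + 3·9^2 + 2·9 + 6; sub 10 for 9: 3·10^3 + 3·10^2 + 2·10 + 6; = 3326; G_8 = 3326−1 = 3325

2454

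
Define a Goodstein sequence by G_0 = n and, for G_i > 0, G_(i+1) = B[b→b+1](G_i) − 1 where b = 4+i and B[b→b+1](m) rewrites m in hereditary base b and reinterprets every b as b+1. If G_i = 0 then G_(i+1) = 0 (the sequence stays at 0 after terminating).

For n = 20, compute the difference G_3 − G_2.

12

(0) 20|_4 = 4^2 + 4 ↦ 5^2 + 5|_5 = 30 ⇒ 29
(1) 29|_5 = 5^2 + 4 ↦ 6^2 + 4|_6 = 40 ⇒ 39
(2) 39|_6 = 6^2 + 3 ↦ 7^2 + 3|_7 = 52 ⇒ 51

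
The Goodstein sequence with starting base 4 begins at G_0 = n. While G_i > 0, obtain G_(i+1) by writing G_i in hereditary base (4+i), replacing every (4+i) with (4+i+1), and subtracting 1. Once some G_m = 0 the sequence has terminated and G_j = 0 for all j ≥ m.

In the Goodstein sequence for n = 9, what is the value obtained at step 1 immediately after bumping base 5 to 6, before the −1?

12

(0) 9|_4 = 2·4 + 1 ↦ 2·5 + 1|_5 = 11 ⇒ 10
(1) 10|_5 = 2·5 ↦ 2·6|_6 = 12 ⇒ 11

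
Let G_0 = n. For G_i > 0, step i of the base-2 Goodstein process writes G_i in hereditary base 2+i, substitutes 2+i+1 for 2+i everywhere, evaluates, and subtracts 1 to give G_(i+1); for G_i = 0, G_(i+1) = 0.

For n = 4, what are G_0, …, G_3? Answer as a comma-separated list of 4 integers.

4, 26, 41, 60

(0) 4|_2 = 2^2 ↦ 3^3|_3 = 27 ⇒ 26
(1) 26|_3 = 2·3^2 + 2·3 + 2 ↦ 2·4^2 + 2·4 + 2|_4 = 42 ⇒ 41
(2) 41|_4 = 2·4^2 + 2·4 + 1 ↦ 2·5^2 + 2·5 + 1|_5 = 61 ⇒ 60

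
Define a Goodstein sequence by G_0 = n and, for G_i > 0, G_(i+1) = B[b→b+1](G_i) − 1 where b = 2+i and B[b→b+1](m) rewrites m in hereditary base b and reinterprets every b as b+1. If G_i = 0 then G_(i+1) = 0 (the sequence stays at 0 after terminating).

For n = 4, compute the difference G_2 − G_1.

4 —HB2→ 2^2 —bump→ 3^3 = 27 —(−1)→ 26
26 —HB3→ 2·3^2 + 2·3 + 2 —bump→ 2·4^2 + 2·4 + 2 = 42 —(−1)→ 41

15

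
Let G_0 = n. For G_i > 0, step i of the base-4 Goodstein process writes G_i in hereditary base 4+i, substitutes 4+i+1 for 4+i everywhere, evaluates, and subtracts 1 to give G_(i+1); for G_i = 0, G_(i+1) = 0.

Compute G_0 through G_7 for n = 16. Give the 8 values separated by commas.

G_0 = 16. HB_4(16) = 4^2. Bump = 25. G_1 = 24.
G_1 = 24. HB_5(24) = 4·5 + 4. Bump = 28. G_2 = 27.
G_2 = 27. HB_6(27) = 4·6 + 3. Bump = 31. G_3 = 30.
G_3 = 30. HB_7(30) = 4·7 + 2. Bump = 34. G_4 = 33.
G_4 = 33. HB_8(33) = 4·8 + 1. Bump = 37. G_5 = 36.
G_5 = 36. HB_9(36) = 4·9. Bump = 40. G_6 = 39.
G_6 = 39. HB_10(39) = 3·10 + 9. Bump = 42. G_7 = 41.

16, 24, 27, 30, 33, 36, 39, 41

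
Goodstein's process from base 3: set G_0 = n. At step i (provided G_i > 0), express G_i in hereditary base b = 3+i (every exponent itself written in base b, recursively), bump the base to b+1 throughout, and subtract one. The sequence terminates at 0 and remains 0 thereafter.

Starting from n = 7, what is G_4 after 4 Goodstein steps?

G_0 = 7. HB_3(7) = 2·3 + 1. Bump = 9. G_1 = 8.
G_1 = 8. HB_4(8) = 2·4. Bump = 10. G_2 = 9.
G_2 = 9. HB_5(9) = 5 + 4. Bump = 10. G_3 = 9.
G_3 = 9. HB_6(9) = 6 + 3. Bump = 10. G_4 = 9.
G_4 = 9. HB_7(9) = 7 + 2. Bump = 10. G_5 = 9.

9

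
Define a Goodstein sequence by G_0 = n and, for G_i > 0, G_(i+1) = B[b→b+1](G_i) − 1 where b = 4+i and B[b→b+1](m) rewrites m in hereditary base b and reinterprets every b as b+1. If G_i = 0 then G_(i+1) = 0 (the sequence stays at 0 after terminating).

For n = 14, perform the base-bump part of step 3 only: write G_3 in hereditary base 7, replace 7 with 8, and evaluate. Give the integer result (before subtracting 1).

22

(0) 14|_4 = 3·4 + 2 ↦ 3·5 + 2|_5 = 17 ⇒ 16
(1) 16|_5 = 3·5 + 1 ↦ 3·6 + 1|_6 = 19 ⇒ 18
(2) 18|_6 = 3·6 ↦ 3·7|_7 = 21 ⇒ 20
(3) 20|_7 = 2·7 + 6 ↦ 2·8 + 6|_8 = 22 ⇒ 21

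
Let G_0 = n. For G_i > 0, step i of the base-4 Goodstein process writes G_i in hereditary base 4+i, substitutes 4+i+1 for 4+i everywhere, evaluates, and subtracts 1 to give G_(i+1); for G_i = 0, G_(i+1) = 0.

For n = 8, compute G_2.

9

G_0 = 8. HB_4(8) = 2·4. Bump = 10. G_1 = 9.
G_1 = 9. HB_5(9) = 5 + 4. Bump = 10. G_2 = 9.
G_2 = 9. HB_6(9) = 6 + 3. Bump = 10. G_3 = 9.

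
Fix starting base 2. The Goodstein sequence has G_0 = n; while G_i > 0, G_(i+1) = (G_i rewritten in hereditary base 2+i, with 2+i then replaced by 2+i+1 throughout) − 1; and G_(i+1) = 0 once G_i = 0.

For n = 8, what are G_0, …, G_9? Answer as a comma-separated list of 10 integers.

8, 80, 553, 6310, 93395, 1647195, 33554571, 774841151, 20000000211, 570623341475

[0] 8 ≡ 2^(2 + 1) (base 2). Lift 3: 81. −1: 80.
[1] 80 ≡ 2·3^3 + 2·3^2 + 2·3 + 2 (base 3). Lift 4: 554. −1: 553.
[2] 553 ≡ 2·4^4 + 2·4^2 + 2·4 + 1 (base 4). Lift 5: 6311. −1: 6310.
[3] 6310 ≡ 2·5^5 + 2·5^2 + 2·5 (base 5). Lift 6: 93396. −1: 93395.
[4] 93395 ≡ 2·6^6 + 2·6^2 + 6 + 5 (base 6). Lift 7: 1647196. −1: 1647195.
[5] 1647195 ≡ 2·7^7 + 2·7^2 + 7 + 4 (base 7). Lift 8: 33554572. −1: 33554571.
[6] 33554571 ≡ 2·8^8 + 2·8^2 + 8 + 3 (base 8). Lift 9: 774841152. −1: 774841151.
[7] 774841151 ≡ 2·9^9 + 2·9^2 + 9 + 2 (base 9). Lift 10: 20000000212. −1: 20000000211.
[8] 20000000211 ≡ 2·10^10 + 2·10^2 + 10 + 1 (base 10). Lift 11: 570623341476. −1: 570623341475.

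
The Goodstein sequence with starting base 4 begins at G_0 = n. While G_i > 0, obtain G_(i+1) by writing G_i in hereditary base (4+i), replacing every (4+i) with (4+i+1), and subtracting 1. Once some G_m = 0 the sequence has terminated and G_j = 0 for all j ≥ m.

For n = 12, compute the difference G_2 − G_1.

G_0 = 12. HB_4(12) = 3·4. Bump = 15. G_1 = 14.
G_1 = 14. HB_5(14) = 2·5 + 4. Bump = 16. G_2 = 15.

1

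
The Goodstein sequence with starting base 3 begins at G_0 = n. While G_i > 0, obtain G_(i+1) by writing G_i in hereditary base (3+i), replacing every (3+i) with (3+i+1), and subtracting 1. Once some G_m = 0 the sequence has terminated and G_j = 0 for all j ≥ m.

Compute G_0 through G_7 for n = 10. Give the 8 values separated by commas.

10, 16, 24, 27, 30, 33, 36, 39

G_0=10  [base 3] 3^2 + 1  →[3↦4]→  4^2 + 1 = 17  −1 ⇒ G_1=16
G_1=16  [base 4] 4^2  →[4↦5]→  5^2 = 25  −1 ⇒ G_2=24
G_2=24  [base 5] 4·5 + 4  →[5↦6]→  4·6 + 4 = 28  −1 ⇒ G_3=27
G_3=27  [base 6] 4·6 + 3  →[6↦7]→  4·7 + 3 = 31  −1 ⇒ G_4=30
G_4=30  [base 7] 4·7 + 2  →[7↦8]→  4·8 + 2 = 34  −1 ⇒ G_5=33
G_5=33  [base 8] 4·8 + 1  →[8↦9]→  4·9 + 1 = 37  −1 ⇒ G_6=36
G_6=36  [base 9] 4·9  →[9↦10]→  4·10 = 40  −1 ⇒ G_7=39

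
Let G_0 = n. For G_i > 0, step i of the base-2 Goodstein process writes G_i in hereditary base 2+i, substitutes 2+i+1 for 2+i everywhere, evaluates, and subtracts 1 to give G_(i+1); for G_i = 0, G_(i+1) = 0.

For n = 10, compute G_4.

G_0=10  [base 2] 2^(2 + 1) + 2  →[2↦3]→  3^(3 + 1) + 3 = 84  −1 ⇒ G_1=83
G_1=83  [base 3] 3^(3 + 1) + 2  →[3↦4]→  4^(4 + 1) + 2 = 1026  −1 ⇒ G_2=1025
G_2=1025  [base 4] 4^(4 + 1) + 1  →[4↦5]→  5^(5 + 1) + 1 = 15626  −1 ⇒ G_3=15625
G_3=15625  [base 5] 5^(5 + 1)  →[5↦6]→  6^(6 + 1) = 279936  −1 ⇒ G_4=279935

279935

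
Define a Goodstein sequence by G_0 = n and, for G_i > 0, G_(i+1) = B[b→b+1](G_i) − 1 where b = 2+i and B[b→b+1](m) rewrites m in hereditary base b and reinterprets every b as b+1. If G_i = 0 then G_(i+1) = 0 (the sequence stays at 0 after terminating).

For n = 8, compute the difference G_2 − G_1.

G_0=8  [base 2] 2^(2 + 1)  →[2↦3]→  3^(3 + 1) = 81  −1 ⇒ G_1=80
G_1=80  [base 3] 2·3^3 + 2·3^2 + 2·3 + 2  →[3↦4]→  2·4^4 + 2·4^2 + 2·4 + 2 = 554  −1 ⇒ G_2=553

473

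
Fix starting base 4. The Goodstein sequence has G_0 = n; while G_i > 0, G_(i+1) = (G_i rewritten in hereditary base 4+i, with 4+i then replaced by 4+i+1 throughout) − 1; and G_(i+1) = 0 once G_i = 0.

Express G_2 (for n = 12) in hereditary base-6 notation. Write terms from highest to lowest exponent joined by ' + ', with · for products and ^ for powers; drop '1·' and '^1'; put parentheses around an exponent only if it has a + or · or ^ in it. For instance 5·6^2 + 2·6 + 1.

2·6 + 3

G_0=12  [base 4] 3·4  →[4↦5]→  3·5 = 15  −1 ⇒ G_1=14
G_1=14  [base 5] 2·5 + 4  →[5↦6]→  2·6 + 4 = 16  −1 ⇒ G_2=15
G_2=15  [base 6] 2·6 + 3  →[6↦7]→  2·7 + 3 = 17  −1 ⇒ G_3=16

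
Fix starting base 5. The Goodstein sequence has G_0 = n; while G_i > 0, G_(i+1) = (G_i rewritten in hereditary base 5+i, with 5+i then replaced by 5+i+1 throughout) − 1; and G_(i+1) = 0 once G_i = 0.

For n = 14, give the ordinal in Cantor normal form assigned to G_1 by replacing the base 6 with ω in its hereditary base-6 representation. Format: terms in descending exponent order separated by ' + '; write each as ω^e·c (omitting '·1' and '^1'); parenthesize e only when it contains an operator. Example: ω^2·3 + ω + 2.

ω·2 + 3

14 —HB5→ 2·5 + 4 —bump→ 2·6 + 4 = 16 —(−1)→ 15
15 —HB6→ 2·6 + 3 —bump→ 2·7 + 3 = 17 —(−1)→ 16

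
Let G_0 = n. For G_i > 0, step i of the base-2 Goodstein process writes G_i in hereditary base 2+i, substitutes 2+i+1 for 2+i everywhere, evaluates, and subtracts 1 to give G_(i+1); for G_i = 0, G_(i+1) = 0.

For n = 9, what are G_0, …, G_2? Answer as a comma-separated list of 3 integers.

step 0: 9 = 2^(2 + 1) + 1; sub 3 for 2: 3^(3 + 1) + 1; = 82; G_1 = 82−1 = 81
step 1: 81 = 3^(3 + 1); sub 4 for 3: 4^(4 + 1); = 1024; G_2 = 1024−1 = 1023

9, 81, 1023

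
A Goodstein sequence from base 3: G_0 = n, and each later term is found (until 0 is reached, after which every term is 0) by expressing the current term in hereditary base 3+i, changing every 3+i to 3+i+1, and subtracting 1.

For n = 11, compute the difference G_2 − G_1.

8

G_0 = 11. HB_3(11) = 3^2 + 2. Bump = 18. G_1 = 17.
G_1 = 17. HB_4(17) = 4^2 + 1. Bump = 26. G_2 = 25.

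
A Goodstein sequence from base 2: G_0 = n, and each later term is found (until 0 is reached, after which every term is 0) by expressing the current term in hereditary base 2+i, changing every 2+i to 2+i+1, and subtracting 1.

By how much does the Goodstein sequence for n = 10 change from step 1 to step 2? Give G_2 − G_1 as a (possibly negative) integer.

i=0: 10 = 2^(2 + 1) + 2 (b=2); 2→3: 3^(3 + 1) + 3 = 84; 84−1 = 83
i=1: 83 = 3^(3 + 1) + 2 (b=3); 3→4: 4^(4 + 1) + 2 = 1026; 1026−1 = 1025

942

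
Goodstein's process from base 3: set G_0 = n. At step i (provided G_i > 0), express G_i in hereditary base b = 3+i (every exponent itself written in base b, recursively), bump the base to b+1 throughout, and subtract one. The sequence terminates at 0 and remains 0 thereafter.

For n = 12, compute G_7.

75

[0] 12 ≡ 3^2 + 3 (base 3). Lift 4: 20. −1: 19.
[1] 19 ≡ 4^2 + 3 (base 4). Lift 5: 28. −1: 27.
[2] 27 ≡ 5^2 + 2 (base 5). Lift 6: 38. −1: 37.
[3] 37 ≡ 6^2 + 1 (base 6). Lift 7: 50. −1: 49.
[4] 49 ≡ 7^2 (base 7). Lift 8: 64. −1: 63.
[5] 63 ≡ 7·8 + 7 (base 8). Lift 9: 70. −1: 69.
[6] 69 ≡ 7·9 + 6 (base 9). Lift 10: 76. −1: 75.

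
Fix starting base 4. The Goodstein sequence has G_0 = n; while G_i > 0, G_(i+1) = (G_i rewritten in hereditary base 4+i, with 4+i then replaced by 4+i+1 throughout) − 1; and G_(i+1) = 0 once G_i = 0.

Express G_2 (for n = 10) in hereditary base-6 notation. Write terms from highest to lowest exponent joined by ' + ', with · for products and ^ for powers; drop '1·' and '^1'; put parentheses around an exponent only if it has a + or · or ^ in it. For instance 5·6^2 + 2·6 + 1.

base 4: 10 = 2·4 + 2; at 5: 2·5 + 2 = 12; next = 11
base 5: 11 = 2·5 + 1; at 6: 2·6 + 1 = 13; next = 12
base 6: 12 = 2·6; at 7: 2·7 = 14; next = 13

2·6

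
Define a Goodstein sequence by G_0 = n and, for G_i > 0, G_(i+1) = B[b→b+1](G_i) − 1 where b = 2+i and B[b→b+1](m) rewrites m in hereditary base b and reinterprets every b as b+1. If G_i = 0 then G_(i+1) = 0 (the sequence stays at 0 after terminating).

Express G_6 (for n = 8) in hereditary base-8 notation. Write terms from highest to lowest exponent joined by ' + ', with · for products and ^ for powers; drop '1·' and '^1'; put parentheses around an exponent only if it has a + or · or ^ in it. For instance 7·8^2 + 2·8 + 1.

(0) 8|_2 = 2^(2 + 1) ↦ 3^(3 + 1)|_3 = 81 ⇒ 80
(1) 80|_3 = 2·3^3 + 2·3^2 + 2·3 + 2 ↦ 2·4^4 + 2·4^2 + 2·4 + 2|_4 = 554 ⇒ 553
(2) 553|_4 = 2·4^4 + 2·4^2 + 2·4 + 1 ↦ 2·5^5 + 2·5^2 + 2·5 + 1|_5 = 6311 ⇒ 6310
(3) 6310|_5 = 2·5^5 + 2·5^2 + 2·5 ↦ 2·6^6 + 2·6^2 + 2·6|_6 = 93396 ⇒ 93395
(4) 93395|_6 = 2·6^6 + 2·6^2 + 6 + 5 ↦ 2·7^7 + 2·7^2 + 7 + 5|_7 = 1647196 ⇒ 1647195
(5) 1647195|_7 = 2·7^7 + 2·7^2 + 7 + 4 ↦ 2·8^8 + 2·8^2 + 8 + 4|_8 = 33554572 ⇒ 33554571
(6) 33554571|_8 = 2·8^8 + 2·8^2 + 8 + 3 ↦ 2·9^9 + 2·9^2 + 9 + 3|_9 = 774841152 ⇒ 774841151

2·8^8 + 2·8^2 + 8 + 3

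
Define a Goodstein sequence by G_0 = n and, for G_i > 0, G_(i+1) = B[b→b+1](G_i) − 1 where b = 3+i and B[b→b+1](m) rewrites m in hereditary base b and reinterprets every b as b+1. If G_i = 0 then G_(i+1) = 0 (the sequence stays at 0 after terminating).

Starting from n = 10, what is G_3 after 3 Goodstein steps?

step 0: 10 = 3^2 + 1; sub 4 for 3: 4^2 + 1; = 17; G_1 = 17−1 = 16
step 1: 16 = 4^2; sub 5 for 4: 5^2; = 25; G_2 = 25−1 = 24
step 2: 24 = 4·5 + 4; sub 6 for 5: 4·6 + 4; = 28; G_3 = 28−1 = 27

27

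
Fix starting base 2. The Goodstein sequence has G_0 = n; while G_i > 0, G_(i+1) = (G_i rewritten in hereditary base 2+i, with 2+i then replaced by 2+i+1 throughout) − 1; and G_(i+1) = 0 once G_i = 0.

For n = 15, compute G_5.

6588344

[0] 15 ≡ 2^(2 + 1) + 2^2 + 2 + 1 (base 2). Lift 3: 112. −1: 111.
[1] 111 ≡ 3^(3 + 1) + 3^3 + 3 (base 3). Lift 4: 1284. −1: 1283.
[2] 1283 ≡ 4^(4 + 1) + 4^4 + 3 (base 4). Lift 5: 18753. −1: 18752.
[3] 18752 ≡ 5^(5 + 1) + 5^5 + 2 (base 5). Lift 6: 326594. −1: 326593.
[4] 326593 ≡ 6^(6 + 1) + 6^6 + 1 (base 6). Lift 7: 6588345. −1: 6588344.
[5] 6588344 ≡ 7^(7 + 1) + 7^7 (base 7). Lift 8: 150994944. −1: 150994943.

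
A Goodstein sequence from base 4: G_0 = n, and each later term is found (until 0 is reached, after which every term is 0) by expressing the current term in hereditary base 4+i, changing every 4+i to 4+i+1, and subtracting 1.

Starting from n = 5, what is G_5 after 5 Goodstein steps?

[0] 5 ≡ 4 + 1 (base 4). Lift 5: 6. −1: 5.
[1] 5 ≡ 5 (base 5). Lift 6: 6. −1: 5.
[2] 5 ≡ 5 (base 6). Lift 7: 5. −1: 4.
[3] 4 ≡ 4 (base 7). Lift 8: 4. −1: 3.
[4] 3 ≡ 3 (base 8). Lift 9: 3. −1: 2.
[5] 2 ≡ 2 (base 9). Lift 10: 2. −1: 1.

2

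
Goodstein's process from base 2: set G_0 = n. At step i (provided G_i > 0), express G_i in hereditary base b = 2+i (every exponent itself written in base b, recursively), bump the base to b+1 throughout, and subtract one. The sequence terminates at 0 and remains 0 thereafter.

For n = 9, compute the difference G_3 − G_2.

8819

base 2: 9 = 2^(2 + 1) + 1; at 3: 3^(3 + 1) + 1 = 82; next = 81
base 3: 81 = 3^(3 + 1); at 4: 4^(4 + 1) = 1024; next = 1023
base 4: 1023 = 3·4^4 + 3·4^3 + 3·4^2 + 3·4 + 3; at 5: 3·5^5 + 3·5^3 + 3·5^2 + 3·5 + 3 = 9843; next = 9842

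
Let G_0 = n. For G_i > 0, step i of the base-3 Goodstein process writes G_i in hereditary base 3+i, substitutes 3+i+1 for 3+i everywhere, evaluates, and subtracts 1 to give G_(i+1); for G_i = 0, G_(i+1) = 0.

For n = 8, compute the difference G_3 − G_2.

1

G_0 = 8. HB_3(8) = 2·3 + 2. Bump = 10. G_1 = 9.
G_1 = 9. HB_4(9) = 2·4 + 1. Bump = 11. G_2 = 10.
G_2 = 10. HB_5(10) = 2·5. Bump = 12. G_3 = 11.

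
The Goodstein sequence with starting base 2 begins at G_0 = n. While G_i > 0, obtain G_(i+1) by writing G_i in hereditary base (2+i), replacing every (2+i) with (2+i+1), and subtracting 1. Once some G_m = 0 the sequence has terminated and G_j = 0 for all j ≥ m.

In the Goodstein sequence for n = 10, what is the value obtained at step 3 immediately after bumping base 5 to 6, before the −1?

279936

i=0: 10 = 2^(2 + 1) + 2 (b=2); 2→3: 3^(3 + 1) + 3 = 84; 84−1 = 83
i=1: 83 = 3^(3 + 1) + 2 (b=3); 3→4: 4^(4 + 1) + 2 = 1026; 1026−1 = 1025
i=2: 1025 = 4^(4 + 1) + 1 (b=4); 4→5: 5^(5 + 1) + 1 = 15626; 15626−1 = 15625
i=3: 15625 = 5^(5 + 1) (b=5); 5→6: 6^(6 + 1) = 279936; 279936−1 = 279935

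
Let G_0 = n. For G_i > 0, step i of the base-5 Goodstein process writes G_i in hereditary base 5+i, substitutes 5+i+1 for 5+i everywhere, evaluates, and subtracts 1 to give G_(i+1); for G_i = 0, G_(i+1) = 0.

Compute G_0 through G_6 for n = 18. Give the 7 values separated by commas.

18, 20, 22, 24, 26, 27, 28

18 —HB5→ 3·5 + 3 —bump→ 3·6 + 3 = 21 —(−1)→ 20
20 —HB6→ 3·6 + 2 —bump→ 3·7 + 2 = 23 —(−1)→ 22
22 —HB7→ 3·7 + 1 —bump→ 3·8 + 1 = 25 —(−1)→ 24
24 —HB8→ 3·8 —bump→ 3·9 = 27 —(−1)→ 26
26 —HB9→ 2·9 + 8 —bump→ 2·10 + 8 = 28 —(−1)→ 27
27 —HB10→ 2·10 + 7 —bump→ 2·11 + 7 = 29 —(−1)→ 28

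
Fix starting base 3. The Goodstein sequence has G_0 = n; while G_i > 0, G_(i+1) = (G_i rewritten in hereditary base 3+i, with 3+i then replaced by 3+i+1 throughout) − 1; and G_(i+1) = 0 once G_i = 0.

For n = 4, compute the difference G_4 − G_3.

-1

step 0: 4 = 3 + 1; sub 4 for 3: 4 + 1; = 5; G_1 = 5−1 = 4
step 1: 4 = 4; sub 5 for 4: 5; = 5; G_2 = 5−1 = 4
step 2: 4 = 4; sub 6 for 5: 4; = 4; G_3 = 4−1 = 3
step 3: 3 = 3; sub 7 for 6: 3; = 3; G_4 = 3−1 = 2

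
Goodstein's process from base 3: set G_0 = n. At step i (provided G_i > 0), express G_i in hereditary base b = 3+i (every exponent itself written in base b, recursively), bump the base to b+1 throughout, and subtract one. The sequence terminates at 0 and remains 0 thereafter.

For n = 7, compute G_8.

8

7 —HB3→ 2·3 + 1 —bump→ 2·4 + 1 = 9 —(−1)→ 8
8 —HB4→ 2·4 —bump→ 2·5 = 10 —(−1)→ 9
9 —HB5→ 5 + 4 —bump→ 6 + 4 = 10 —(−1)→ 9
9 —HB6→ 6 + 3 —bump→ 7 + 3 = 10 —(−1)→ 9
9 —HB7→ 7 + 2 —bump→ 8 + 2 = 10 —(−1)→ 9
9 —HB8→ 8 + 1 —bump→ 9 + 1 = 10 —(−1)→ 9
9 —HB9→ 9 —bump→ 10 = 10 —(−1)→ 9
9 —HB10→ 9 —bump→ 9 = 9 —(−1)→ 8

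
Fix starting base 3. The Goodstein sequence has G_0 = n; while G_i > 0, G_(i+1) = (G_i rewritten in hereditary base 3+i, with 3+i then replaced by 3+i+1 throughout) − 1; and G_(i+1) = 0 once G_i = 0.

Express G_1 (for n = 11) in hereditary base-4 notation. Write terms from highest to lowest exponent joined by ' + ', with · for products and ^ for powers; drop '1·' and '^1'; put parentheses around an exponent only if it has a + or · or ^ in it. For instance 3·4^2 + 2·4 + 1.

4^2 + 1

G_0=11  [base 3] 3^2 + 2  →[3↦4]→  4^2 + 2 = 18  −1 ⇒ G_1=17
G_1=17  [base 4] 4^2 + 1  →[4↦5]→  5^2 + 1 = 26  −1 ⇒ G_2=25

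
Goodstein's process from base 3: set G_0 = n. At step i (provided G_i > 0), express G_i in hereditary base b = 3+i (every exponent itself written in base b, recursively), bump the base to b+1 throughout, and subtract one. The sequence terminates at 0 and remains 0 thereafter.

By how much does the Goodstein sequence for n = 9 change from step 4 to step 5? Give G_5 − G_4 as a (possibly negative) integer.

i=0: 9 = 3^2 (b=3); 3→4: 4^2 = 16; 16−1 = 15
i=1: 15 = 3·4 + 3 (b=4); 4→5: 3·5 + 3 = 18; 18−1 = 17
i=2: 17 = 3·5 + 2 (b=5); 5→6: 3·6 + 2 = 20; 20−1 = 19
i=3: 19 = 3·6 + 1 (b=6); 6→7: 3·7 + 1 = 22; 22−1 = 21
i=4: 21 = 3·7 (b=7); 7→8: 3·8 = 24; 24−1 = 23

2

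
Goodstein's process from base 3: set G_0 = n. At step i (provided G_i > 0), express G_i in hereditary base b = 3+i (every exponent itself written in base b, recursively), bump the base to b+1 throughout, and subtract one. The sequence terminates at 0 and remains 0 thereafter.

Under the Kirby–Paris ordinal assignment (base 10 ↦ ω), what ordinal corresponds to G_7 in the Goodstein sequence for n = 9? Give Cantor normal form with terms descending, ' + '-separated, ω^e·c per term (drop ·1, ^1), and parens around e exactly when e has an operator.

9 —HB3→ 3^2 —bump→ 4^2 = 16 —(−1)→ 15
15 —HB4→ 3·4 + 3 —bump→ 3·5 + 3 = 18 —(−1)→ 17
17 —HB5→ 3·5 + 2 —bump→ 3·6 + 2 = 20 —(−1)→ 19
19 —HB6→ 3·6 + 1 —bump→ 3·7 + 1 = 22 —(−1)→ 21
21 —HB7→ 3·7 —bump→ 3·8 = 24 —(−1)→ 23
23 —HB8→ 2·8 + 7 —bump→ 2·9 + 7 = 25 —(−1)→ 24
24 —HB9→ 2·9 + 6 —bump→ 2·10 + 6 = 26 —(−1)→ 25

ω·2 + 5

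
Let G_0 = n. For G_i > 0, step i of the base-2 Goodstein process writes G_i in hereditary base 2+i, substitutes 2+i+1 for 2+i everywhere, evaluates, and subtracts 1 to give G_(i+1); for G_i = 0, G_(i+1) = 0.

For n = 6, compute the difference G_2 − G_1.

base 2: 6 = 2^2 + 2; at 3: 3^3 + 3 = 30; next = 29
base 3: 29 = 3^3 + 2; at 4: 4^4 + 2 = 258; next = 257

228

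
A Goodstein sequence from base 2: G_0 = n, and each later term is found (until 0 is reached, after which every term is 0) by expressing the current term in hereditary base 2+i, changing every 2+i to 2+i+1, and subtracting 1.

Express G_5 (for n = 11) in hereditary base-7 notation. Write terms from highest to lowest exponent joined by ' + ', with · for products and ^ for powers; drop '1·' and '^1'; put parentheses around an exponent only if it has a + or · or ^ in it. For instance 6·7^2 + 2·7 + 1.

7^(7 + 1)

[0] 11 ≡ 2^(2 + 1) + 2 + 1 (base 2). Lift 3: 85. −1: 84.
[1] 84 ≡ 3^(3 + 1) + 3 (base 3). Lift 4: 1028. −1: 1027.
[2] 1027 ≡ 4^(4 + 1) + 3 (base 4). Lift 5: 15628. −1: 15627.
[3] 15627 ≡ 5^(5 + 1) + 2 (base 5). Lift 6: 279938. −1: 279937.
[4] 279937 ≡ 6^(6 + 1) + 1 (base 6). Lift 7: 5764802. −1: 5764801.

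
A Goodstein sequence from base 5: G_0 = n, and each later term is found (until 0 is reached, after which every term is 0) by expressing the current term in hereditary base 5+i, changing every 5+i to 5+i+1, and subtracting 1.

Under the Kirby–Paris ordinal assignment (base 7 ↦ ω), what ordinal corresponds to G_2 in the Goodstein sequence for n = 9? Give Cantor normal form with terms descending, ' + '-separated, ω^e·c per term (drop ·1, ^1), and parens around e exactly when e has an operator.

9 —HB5→ 5 + 4 —bump→ 6 + 4 = 10 —(−1)→ 9
9 —HB6→ 6 + 3 —bump→ 7 + 3 = 10 —(−1)→ 9
9 —HB7→ 7 + 2 —bump→ 8 + 2 = 10 —(−1)→ 9

ω + 2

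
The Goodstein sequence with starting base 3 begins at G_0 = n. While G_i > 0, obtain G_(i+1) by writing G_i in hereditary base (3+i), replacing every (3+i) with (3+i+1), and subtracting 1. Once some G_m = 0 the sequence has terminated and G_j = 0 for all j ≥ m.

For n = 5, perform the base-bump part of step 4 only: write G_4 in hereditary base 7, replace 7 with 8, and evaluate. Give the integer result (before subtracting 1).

5 —HB3→ 3 + 2 —bump→ 4 + 2 = 6 —(−1)→ 5
5 —HB4→ 4 + 1 —bump→ 5 + 1 = 6 —(−1)→ 5
5 —HB5→ 5 —bump→ 6 = 6 —(−1)→ 5
5 —HB6→ 5 —bump→ 5 = 5 —(−1)→ 4

4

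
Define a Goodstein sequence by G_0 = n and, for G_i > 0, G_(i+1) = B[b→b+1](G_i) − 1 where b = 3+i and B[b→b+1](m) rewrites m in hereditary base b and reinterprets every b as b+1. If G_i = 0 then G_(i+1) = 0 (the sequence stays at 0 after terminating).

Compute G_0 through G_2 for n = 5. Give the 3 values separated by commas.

base 3: 5 = 3 + 2; at 4: 4 + 2 = 6; next = 5
base 4: 5 = 4 + 1; at 5: 5 + 1 = 6; next = 5

5, 5, 5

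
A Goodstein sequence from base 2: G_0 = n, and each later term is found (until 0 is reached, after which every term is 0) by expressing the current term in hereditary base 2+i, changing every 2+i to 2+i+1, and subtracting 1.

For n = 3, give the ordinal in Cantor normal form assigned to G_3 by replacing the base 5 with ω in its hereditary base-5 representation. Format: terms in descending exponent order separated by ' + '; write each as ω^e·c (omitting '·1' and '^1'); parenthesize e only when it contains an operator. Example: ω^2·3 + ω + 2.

i=0: 3 = 2 + 1 (b=2); 2→3: 3 + 1 = 4; 4−1 = 3
i=1: 3 = 3 (b=3); 3→4: 4 = 4; 4−1 = 3
i=2: 3 = 3 (b=4); 4→5: 3 = 3; 3−1 = 2
i=3: 2 = 2 (b=5); 5→6: 2 = 2; 2−1 = 1

2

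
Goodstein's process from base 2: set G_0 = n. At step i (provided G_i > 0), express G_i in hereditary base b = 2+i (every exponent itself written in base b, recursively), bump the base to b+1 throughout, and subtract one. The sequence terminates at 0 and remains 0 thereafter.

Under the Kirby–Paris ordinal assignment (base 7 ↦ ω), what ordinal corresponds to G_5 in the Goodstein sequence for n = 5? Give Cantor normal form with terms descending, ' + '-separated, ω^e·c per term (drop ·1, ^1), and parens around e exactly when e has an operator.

ω^3·3 + ω^2·3 + ω·3

G_0=5  [base 2] 2^2 + 1  →[2↦3]→  3^3 + 1 = 28  −1 ⇒ G_1=27
G_1=27  [base 3] 3^3  →[3↦4]→  4^4 = 256  −1 ⇒ G_2=255
G_2=255  [base 4] 3·4^3 + 3·4^2 + 3·4 + 3  →[4↦5]→  3·5^3 + 3·5^2 + 3·5 + 3 = 468  −1 ⇒ G_3=467
G_3=467  [base 5] 3·5^3 + 3·5^2 + 3·5 + 2  →[5↦6]→  3·6^3 + 3·6^2 + 3·6 + 2 = 776  −1 ⇒ G_4=775
G_4=775  [base 6] 3·6^3 + 3·6^2 + 3·6 + 1  →[6↦7]→  3·7^3 + 3·7^2 + 3·7 + 1 = 1198  −1 ⇒ G_5=1197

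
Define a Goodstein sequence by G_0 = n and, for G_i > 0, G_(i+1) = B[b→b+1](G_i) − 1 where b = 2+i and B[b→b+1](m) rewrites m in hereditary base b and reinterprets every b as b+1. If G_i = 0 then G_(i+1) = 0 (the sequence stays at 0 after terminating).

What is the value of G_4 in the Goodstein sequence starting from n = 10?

279935

base 2: 10 = 2^(2 + 1) + 2; at 3: 3^(3 + 1) + 3 = 84; next = 83
base 3: 83 = 3^(3 + 1) + 2; at 4: 4^(4 + 1) + 2 = 1026; next = 1025
base 4: 1025 = 4^(4 + 1) + 1; at 5: 5^(5 + 1) + 1 = 15626; next = 15625
base 5: 15625 = 5^(5 + 1); at 6: 6^(6 + 1) = 279936; next = 279935
base 6: 279935 = 5·6^6 + 5·6^5 + 5·6^4 + 5·6^3 + 5·6^2 + 5·6 + 5; at 7: 5·7^7 + 5·7^5 + 5·7^4 + 5·7^3 + 5·7^2 + 5·7 + 5 = 4215755; next = 4215754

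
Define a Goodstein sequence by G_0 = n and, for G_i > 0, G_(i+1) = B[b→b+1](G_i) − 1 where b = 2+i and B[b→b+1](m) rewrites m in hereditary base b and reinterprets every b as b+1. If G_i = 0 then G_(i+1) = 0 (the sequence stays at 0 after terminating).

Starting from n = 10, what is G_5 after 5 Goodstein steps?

4215754

i=0: 10 = 2^(2 + 1) + 2 (b=2); 2→3: 3^(3 + 1) + 3 = 84; 84−1 = 83
i=1: 83 = 3^(3 + 1) + 2 (b=3); 3→4: 4^(4 + 1) + 2 = 1026; 1026−1 = 1025
i=2: 1025 = 4^(4 + 1) + 1 (b=4); 4→5: 5^(5 + 1) + 1 = 15626; 15626−1 = 15625
i=3: 15625 = 5^(5 + 1) (b=5); 5→6: 6^(6 + 1) = 279936; 279936−1 = 279935
i=4: 279935 = 5·6^6 + 5·6^5 + 5·6^4 + 5·6^3 + 5·6^2 + 5·6 + 5 (b=6); 6→7: 5·7^7 + 5·7^5 + 5·7^4 + 5·7^3 + 5·7^2 + 5·7 + 5 = 4215755; 4215755−1 = 4215754
i=5: 4215754 = 5·7^7 + 5·7^5 + 5·7^4 + 5·7^3 + 5·7^2 + 5·7 + 4 (b=7); 7→8: 5·8^8 + 5·8^5 + 5·8^4 + 5·8^3 + 5·8^2 + 5·8 + 4 = 84073324; 84073324−1 = 84073323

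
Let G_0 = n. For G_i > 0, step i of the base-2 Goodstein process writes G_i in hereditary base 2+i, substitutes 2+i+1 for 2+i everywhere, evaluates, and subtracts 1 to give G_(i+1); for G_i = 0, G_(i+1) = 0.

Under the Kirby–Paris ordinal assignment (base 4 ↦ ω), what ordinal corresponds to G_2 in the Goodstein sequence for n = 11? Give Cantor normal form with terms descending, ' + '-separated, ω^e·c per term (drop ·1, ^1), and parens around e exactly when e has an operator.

ω^(ω + 1) + 3

G_0=11  [base 2] 2^(2 + 1) + 2 + 1  →[2↦3]→  3^(3 + 1) + 3 + 1 = 85  −1 ⇒ G_1=84
G_1=84  [base 3] 3^(3 + 1) + 3  →[3↦4]→  4^(4 + 1) + 4 = 1028  −1 ⇒ G_2=1027
G_2=1027  [base 4] 4^(4 + 1) + 3  →[4↦5]→  5^(5 + 1) + 3 = 15628  −1 ⇒ G_3=15627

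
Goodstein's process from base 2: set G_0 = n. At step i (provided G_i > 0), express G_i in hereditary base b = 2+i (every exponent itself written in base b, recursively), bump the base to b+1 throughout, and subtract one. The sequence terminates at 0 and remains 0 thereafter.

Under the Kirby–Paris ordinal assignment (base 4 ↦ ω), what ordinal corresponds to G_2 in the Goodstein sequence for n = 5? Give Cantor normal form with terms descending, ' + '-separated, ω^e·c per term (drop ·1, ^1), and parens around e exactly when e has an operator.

G_0=5  [base 2] 2^2 + 1  →[2↦3]→  3^3 + 1 = 28  −1 ⇒ G_1=27
G_1=27  [base 3] 3^3  →[3↦4]→  4^4 = 256  −1 ⇒ G_2=255
G_2=255  [base 4] 3·4^3 + 3·4^2 + 3·4 + 3  →[4↦5]→  3·5^3 + 3·5^2 + 3·5 + 3 = 468  −1 ⇒ G_3=467

ω^3·3 + ω^2·3 + ω·3 + 3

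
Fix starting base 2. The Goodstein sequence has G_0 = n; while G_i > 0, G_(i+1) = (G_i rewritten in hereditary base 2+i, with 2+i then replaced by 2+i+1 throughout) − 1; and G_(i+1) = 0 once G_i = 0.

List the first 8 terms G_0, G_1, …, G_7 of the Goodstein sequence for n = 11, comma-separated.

11, 84, 1027, 15627, 279937, 5764801, 134217727, 2749609302

G_0=11  [base 2] 2^(2 + 1) + 2 + 1  →[2↦3]→  3^(3 + 1) + 3 + 1 = 85  −1 ⇒ G_1=84
G_1=84  [base 3] 3^(3 + 1) + 3  →[3↦4]→  4^(4 + 1) + 4 = 1028  −1 ⇒ G_2=1027
G_2=1027  [base 4] 4^(4 + 1) + 3  →[4↦5]→  5^(5 + 1) + 3 = 15628  −1 ⇒ G_3=15627
G_3=15627  [base 5] 5^(5 + 1) + 2  →[5↦6]→  6^(6 + 1) + 2 = 279938  −1 ⇒ G_4=279937
G_4=279937  [base 6] 6^(6 + 1) + 1  →[6↦7]→  7^(7 + 1) + 1 = 5764802  −1 ⇒ G_5=5764801
G_5=5764801  [base 7] 7^(7 + 1)  →[7↦8]→  8^(8 + 1) = 134217728  −1 ⇒ G_6=134217727
G_6=134217727  [base 8] 7·8^8 + 7·8^7 + 7·8^6 + 7·8^5 + 7·8^4 + 7·8^3 + 7·8^2 + 7·8 + 7  →[8↦9]→  7·9^9 + 7·9^7 + 7·9^6 + 7·9^5 + 7·9^4 + 7·9^3 + 7·9^2 + 7·9 + 7 = 2749609303  −1 ⇒ G_7=2749609302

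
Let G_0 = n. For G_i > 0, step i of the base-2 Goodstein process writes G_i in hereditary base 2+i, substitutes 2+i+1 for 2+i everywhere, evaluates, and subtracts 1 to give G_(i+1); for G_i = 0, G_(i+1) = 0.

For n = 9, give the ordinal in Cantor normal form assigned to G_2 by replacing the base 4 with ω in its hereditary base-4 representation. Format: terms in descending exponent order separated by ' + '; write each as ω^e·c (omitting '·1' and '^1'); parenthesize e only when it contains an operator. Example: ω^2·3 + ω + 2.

ω^ω·3 + ω^3·3 + ω^2·3 + ω·3 + 3

step 0: 9 = 2^(2 + 1) + 1; sub 3 for 2: 3^(3 + 1) + 1; = 82; G_1 = 82−1 = 81
step 1: 81 = 3^(3 + 1); sub 4 for 3: 4^(4 + 1); = 1024; G_2 = 1024−1 = 1023
step 2: 1023 = 3·4^4 + 3·4^3 + 3·4^2 + 3·4 + 3; sub 5 for 4: 3·5^5 + 3·5^3 + 3·5^2 + 3·5 + 3; = 9843; G_3 = 9843−1 = 9842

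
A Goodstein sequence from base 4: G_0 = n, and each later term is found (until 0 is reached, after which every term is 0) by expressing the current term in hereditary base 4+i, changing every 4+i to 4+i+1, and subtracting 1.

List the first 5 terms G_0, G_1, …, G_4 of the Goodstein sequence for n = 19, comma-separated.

19, 27, 37, 49, 63

[0] 19 ≡ 4^2 + 3 (base 4). Lift 5: 28. −1: 27.
[1] 27 ≡ 5^2 + 2 (base 5). Lift 6: 38. −1: 37.
[2] 37 ≡ 6^2 + 1 (base 6). Lift 7: 50. −1: 49.
[3] 49 ≡ 7^2 (base 7). Lift 8: 64. −1: 63.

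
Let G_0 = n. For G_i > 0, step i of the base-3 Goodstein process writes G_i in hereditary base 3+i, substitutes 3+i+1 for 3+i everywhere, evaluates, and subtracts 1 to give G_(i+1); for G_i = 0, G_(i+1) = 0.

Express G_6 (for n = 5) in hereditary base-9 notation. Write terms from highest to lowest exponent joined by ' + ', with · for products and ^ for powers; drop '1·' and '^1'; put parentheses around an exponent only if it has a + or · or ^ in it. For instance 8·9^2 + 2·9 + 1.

2

i=0: 5 = 3 + 2 (b=3); 3→4: 4 + 2 = 6; 6−1 = 5
i=1: 5 = 4 + 1 (b=4); 4→5: 5 + 1 = 6; 6−1 = 5
i=2: 5 = 5 (b=5); 5→6: 6 = 6; 6−1 = 5
i=3: 5 = 5 (b=6); 6→7: 5 = 5; 5−1 = 4
i=4: 4 = 4 (b=7); 7→8: 4 = 4; 4−1 = 3
i=5: 3 = 3 (b=8); 8→9: 3 = 3; 3−1 = 2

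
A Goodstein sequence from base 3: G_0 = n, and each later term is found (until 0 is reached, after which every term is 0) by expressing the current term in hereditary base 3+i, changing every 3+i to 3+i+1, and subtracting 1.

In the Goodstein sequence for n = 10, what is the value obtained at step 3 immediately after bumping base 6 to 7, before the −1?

31

10 —HB3→ 3^2 + 1 —bump→ 4^2 + 1 = 17 —(−1)→ 16
16 —HB4→ 4^2 —bump→ 5^2 = 25 —(−1)→ 24
24 —HB5→ 4·5 + 4 —bump→ 4·6 + 4 = 28 —(−1)→ 27
27 —HB6→ 4·6 + 3 —bump→ 4·7 + 3 = 31 —(−1)→ 30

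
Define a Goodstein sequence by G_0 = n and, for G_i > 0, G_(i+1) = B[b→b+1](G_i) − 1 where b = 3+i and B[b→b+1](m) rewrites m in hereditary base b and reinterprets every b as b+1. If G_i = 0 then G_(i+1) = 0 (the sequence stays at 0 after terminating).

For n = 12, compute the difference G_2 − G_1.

i=0: 12 = 3^2 + 3 (b=3); 3→4: 4^2 + 4 = 20; 20−1 = 19
i=1: 19 = 4^2 + 3 (b=4); 4→5: 5^2 + 3 = 28; 28−1 = 27

8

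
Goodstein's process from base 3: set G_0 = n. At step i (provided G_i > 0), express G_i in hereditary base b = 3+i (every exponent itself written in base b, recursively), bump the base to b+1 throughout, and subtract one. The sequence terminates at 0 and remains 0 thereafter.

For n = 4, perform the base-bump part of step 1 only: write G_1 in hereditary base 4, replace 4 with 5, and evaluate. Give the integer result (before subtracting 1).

step 0: 4 = 3 + 1; sub 4 for 3: 4 + 1; = 5; G_1 = 5−1 = 4
step 1: 4 = 4; sub 5 for 4: 5; = 5; G_2 = 5−1 = 4

5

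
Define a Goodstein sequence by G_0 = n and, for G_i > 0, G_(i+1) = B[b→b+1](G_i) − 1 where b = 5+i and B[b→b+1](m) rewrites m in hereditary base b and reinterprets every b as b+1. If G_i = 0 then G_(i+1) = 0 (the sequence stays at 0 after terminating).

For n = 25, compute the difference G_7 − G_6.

base 5: 25 = 5^2; at 6: 6^2 = 36; next = 35
base 6: 35 = 5·6 + 5; at 7: 5·7 + 5 = 40; next = 39
base 7: 39 = 5·7 + 4; at 8: 5·8 + 4 = 44; next = 43
base 8: 43 = 5·8 + 3; at 9: 5·9 + 3 = 48; next = 47
base 9: 47 = 5·9 + 2; at 10: 5·10 + 2 = 52; next = 51
base 10: 51 = 5·10 + 1; at 11: 5·11 + 1 = 56; next = 55
base 11: 55 = 5·11; at 12: 5·12 = 60; next = 59

4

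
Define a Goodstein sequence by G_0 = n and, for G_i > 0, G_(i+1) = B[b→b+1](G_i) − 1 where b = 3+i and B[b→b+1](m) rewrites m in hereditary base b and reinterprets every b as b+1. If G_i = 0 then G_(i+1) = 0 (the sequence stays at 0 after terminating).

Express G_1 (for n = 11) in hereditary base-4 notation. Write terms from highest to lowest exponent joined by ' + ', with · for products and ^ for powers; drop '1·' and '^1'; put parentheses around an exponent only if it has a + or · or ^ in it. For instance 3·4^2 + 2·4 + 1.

4^2 + 1

i=0: 11 = 3^2 + 2 (b=3); 3→4: 4^2 + 2 = 18; 18−1 = 17
i=1: 17 = 4^2 + 1 (b=4); 4→5: 5^2 + 1 = 26; 26−1 = 25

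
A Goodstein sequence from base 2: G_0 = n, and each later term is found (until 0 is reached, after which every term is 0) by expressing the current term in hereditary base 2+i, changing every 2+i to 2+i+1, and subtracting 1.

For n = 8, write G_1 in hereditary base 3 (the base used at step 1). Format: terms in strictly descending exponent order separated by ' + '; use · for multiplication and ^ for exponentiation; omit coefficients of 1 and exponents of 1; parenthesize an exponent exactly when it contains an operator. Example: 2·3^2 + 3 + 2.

[0] 8 ≡ 2^(2 + 1) (base 2). Lift 3: 81. −1: 80.
[1] 80 ≡ 2·3^3 + 2·3^2 + 2·3 + 2 (base 3). Lift 4: 554. −1: 553.

2·3^3 + 2·3^2 + 2·3 + 2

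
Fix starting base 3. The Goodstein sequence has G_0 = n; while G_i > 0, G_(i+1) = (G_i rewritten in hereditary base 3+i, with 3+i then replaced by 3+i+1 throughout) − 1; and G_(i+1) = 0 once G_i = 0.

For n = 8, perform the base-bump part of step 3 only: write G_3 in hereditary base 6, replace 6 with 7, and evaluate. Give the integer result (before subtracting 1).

G_0=8  [base 3] 2·3 + 2  →[3↦4]→  2·4 + 2 = 10  −1 ⇒ G_1=9
G_1=9  [base 4] 2·4 + 1  →[4↦5]→  2·5 + 1 = 11  −1 ⇒ G_2=10
G_2=10  [base 5] 2·5  →[5↦6]→  2·6 = 12  −1 ⇒ G_3=11
G_3=11  [base 6] 6 + 5  →[6↦7]→  7 + 5 = 12  −1 ⇒ G_4=11

12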